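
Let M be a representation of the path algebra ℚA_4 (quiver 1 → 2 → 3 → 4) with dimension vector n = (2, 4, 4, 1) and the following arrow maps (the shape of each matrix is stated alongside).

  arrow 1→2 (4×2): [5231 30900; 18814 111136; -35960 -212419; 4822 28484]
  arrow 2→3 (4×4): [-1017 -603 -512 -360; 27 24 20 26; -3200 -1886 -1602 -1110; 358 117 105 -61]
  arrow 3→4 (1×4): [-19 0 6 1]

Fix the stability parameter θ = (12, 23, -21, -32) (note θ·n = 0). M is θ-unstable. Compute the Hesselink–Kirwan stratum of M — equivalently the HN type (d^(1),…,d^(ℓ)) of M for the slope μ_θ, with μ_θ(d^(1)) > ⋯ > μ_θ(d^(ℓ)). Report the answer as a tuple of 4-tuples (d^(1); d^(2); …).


Barcode: M ≅ I[1,3], I[1,4], I[2,3]^2. HN layers by μ_θ (3 steps, strictly decreasing):
  μ^(1)=14/3; μ^(2)=1; μ^(3)=-9/2

((1, 1, 1, 0); (0, 2, 2, 0); (1, 1, 1, 1))


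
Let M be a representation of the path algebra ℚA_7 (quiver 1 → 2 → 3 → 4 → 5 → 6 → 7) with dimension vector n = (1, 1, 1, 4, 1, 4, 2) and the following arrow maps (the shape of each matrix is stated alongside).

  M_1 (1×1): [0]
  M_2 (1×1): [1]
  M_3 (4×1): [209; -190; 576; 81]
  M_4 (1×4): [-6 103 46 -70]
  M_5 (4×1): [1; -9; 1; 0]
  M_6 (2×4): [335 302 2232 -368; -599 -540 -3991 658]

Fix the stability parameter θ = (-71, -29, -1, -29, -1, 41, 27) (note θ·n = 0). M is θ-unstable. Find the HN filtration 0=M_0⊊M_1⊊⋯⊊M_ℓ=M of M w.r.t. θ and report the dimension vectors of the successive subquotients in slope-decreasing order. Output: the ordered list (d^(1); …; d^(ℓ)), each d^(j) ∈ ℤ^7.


Via rank(M_{q-1}∘⋯∘M_p): M ≅ I[1,1], I[2,7], I[4,4]^3, I[6,6]^2, I[6,7].
μ_θ-semistable layers: μ^(1)=41; μ^(2)=34; μ^(3)=-1; μ^(4)=-15; μ^(5)=-29; μ^(6)=-71

((0, 0, 0, 0, 0, 2, 0); (0, 0, 0, 0, 0, 2, 2); (0, 0, 0, 0, 1, 0, 0); (0, 0, 1, 1, 0, 0, 0); (0, 1, 0, 3, 0, 0, 0); (1, 0, 0, 0, 0, 0, 0))


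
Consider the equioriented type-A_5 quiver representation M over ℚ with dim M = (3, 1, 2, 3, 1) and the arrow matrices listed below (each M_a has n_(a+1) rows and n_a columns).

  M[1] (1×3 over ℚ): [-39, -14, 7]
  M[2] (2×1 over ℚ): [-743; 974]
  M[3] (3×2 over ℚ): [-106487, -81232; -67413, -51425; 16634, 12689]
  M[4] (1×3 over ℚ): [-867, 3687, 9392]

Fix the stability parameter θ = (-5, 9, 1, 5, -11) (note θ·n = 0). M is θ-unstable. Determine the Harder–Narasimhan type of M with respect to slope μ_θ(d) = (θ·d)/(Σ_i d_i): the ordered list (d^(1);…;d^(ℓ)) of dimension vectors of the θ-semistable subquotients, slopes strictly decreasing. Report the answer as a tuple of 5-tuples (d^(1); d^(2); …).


Barcode: M ≅ I[1,1]^2, I[1,4], I[3,5], I[4,4]. HN layers by μ_θ (3 steps, strictly decreasing):
  μ^(1)=5; μ^(2)=-5/3; μ^(3)=-5

((0, 1, 1, 2, 0); (0, 0, 1, 1, 1); (3, 0, 0, 0, 0))


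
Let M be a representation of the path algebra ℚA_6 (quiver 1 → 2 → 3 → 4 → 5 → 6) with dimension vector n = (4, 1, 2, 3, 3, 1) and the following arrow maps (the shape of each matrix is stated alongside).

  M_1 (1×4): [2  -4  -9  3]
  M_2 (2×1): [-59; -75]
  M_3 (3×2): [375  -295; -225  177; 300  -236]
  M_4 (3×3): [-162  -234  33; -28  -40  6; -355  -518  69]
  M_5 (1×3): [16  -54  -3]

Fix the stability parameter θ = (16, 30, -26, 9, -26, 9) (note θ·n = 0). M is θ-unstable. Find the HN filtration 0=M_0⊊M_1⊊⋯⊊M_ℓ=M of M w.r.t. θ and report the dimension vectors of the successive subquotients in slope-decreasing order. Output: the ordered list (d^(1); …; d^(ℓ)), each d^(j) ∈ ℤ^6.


Via rank(M_{q-1}∘⋯∘M_p): M ≅ I[1,1]^3, I[1,3], I[3,6], I[4,5]^2.
μ_θ-semistable layers: μ^(1)=16; μ^(2)=9; μ^(3)=20/3; μ^(4)=-17/2; μ^(5)=-26

((3, 0, 0, 0, 0, 0); (0, 0, 0, 0, 0, 1); (1, 1, 1, 0, 0, 0); (0, 0, 0, 3, 3, 0); (0, 0, 1, 0, 0, 0))


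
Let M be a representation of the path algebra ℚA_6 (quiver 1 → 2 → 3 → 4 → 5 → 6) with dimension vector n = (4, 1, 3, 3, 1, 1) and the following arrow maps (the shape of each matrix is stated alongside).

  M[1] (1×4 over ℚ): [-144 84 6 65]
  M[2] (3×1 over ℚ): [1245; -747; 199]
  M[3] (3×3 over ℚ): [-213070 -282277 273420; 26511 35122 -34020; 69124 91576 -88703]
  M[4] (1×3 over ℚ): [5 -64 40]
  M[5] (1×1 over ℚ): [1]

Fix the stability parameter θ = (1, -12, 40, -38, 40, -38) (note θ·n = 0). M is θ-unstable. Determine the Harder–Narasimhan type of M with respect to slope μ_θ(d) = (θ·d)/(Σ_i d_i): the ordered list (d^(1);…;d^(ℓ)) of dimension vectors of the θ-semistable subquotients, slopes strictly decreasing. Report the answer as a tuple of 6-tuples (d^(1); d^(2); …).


Interval decomposition of M: I[1,1]^3, I[1,6], I[3,4]^2.
HN type (ℓ=2): μ^(1)=1; μ^(2)=-11/2

((3, 0, 3, 3, 1, 1); (1, 1, 0, 0, 0, 0))


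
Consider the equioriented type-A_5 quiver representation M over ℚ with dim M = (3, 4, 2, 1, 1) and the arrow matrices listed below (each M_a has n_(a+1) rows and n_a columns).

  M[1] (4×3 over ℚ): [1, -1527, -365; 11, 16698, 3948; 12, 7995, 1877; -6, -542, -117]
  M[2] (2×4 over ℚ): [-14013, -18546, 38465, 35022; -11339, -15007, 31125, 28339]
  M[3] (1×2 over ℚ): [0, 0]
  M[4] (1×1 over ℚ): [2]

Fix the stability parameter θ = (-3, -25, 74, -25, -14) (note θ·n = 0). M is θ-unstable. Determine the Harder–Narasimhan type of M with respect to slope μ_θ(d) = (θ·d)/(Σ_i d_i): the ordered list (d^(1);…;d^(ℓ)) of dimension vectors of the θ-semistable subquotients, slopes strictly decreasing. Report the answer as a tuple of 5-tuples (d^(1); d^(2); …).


Interval decomposition of M: I[1,2], I[1,3]^2, I[2,2], I[4,5].
HN type (ℓ=3): μ^(1)=74; μ^(2)=-14; μ^(3)=-25

((0, 0, 2, 0, 0); (3, 3, 0, 0, 1); (0, 1, 0, 1, 0))


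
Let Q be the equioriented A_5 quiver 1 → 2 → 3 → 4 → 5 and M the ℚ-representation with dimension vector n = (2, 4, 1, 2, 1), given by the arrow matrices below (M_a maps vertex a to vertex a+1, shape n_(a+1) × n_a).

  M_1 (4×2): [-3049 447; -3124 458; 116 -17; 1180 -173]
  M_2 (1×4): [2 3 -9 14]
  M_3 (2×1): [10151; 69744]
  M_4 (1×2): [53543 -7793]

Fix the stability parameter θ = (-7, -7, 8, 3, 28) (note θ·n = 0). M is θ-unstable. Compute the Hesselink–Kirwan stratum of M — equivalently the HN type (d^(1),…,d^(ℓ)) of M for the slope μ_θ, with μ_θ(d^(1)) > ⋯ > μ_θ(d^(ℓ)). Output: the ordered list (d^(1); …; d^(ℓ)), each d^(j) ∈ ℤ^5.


Interval decomposition of M: I[1,2], I[1,5], I[2,2]^2, I[4,4].
HN type (ℓ=4): μ^(1)=28; μ^(2)=11/2; μ^(3)=3; μ^(4)=-7

((0, 0, 0, 0, 1); (0, 0, 1, 1, 0); (0, 0, 0, 1, 0); (2, 4, 0, 0, 0))


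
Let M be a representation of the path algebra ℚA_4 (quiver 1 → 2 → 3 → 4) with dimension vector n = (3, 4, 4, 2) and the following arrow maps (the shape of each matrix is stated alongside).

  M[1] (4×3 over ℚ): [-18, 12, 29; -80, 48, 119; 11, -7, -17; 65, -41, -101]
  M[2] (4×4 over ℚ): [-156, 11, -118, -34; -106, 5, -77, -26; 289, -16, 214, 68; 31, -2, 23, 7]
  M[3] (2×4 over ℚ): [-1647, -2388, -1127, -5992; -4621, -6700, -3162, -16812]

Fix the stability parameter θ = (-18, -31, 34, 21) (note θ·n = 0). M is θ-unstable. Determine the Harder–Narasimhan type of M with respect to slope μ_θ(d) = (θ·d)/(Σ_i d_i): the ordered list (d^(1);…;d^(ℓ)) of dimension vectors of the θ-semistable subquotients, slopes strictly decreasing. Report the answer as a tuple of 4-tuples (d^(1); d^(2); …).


Barcode: M ≅ I[1,3], I[1,4]^2, I[2,3]. HN layers by μ_θ (4 steps, strictly decreasing):
  μ^(1)=34; μ^(2)=55/2; μ^(3)=-49/2; μ^(4)=-31

((0, 0, 2, 0); (0, 0, 2, 2); (3, 3, 0, 0); (0, 1, 0, 0))


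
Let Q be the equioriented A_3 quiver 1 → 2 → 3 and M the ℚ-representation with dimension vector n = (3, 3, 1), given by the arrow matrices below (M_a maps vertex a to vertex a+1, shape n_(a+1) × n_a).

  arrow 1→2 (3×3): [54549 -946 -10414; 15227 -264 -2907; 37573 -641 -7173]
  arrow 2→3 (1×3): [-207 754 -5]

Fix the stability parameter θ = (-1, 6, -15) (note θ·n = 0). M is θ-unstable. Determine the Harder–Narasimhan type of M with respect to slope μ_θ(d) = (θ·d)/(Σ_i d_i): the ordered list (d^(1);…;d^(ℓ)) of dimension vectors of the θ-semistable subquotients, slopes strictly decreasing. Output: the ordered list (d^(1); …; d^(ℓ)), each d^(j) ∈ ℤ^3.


Via rank(M_{q-1}∘⋯∘M_p): M ≅ I[1,2]^2, I[1,3].
μ_θ-semistable layers: μ^(1)=6; μ^(2)=-1; μ^(3)=-10/3

((0, 2, 0); (2, 0, 0); (1, 1, 1))


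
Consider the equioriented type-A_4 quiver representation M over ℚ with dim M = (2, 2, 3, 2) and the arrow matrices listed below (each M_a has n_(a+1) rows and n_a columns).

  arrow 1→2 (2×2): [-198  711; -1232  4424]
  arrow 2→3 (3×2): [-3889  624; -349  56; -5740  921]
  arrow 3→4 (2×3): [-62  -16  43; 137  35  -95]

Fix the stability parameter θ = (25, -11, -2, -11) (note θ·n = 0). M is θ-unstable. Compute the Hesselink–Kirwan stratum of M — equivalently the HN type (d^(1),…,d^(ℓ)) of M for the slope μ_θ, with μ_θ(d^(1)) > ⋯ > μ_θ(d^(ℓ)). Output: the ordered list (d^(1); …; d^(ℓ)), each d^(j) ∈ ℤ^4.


Barcode: M ≅ I[1,1], I[1,4], I[2,4], I[3,3]. HN layers by μ_θ (5 steps, strictly decreasing):
  μ^(1)=25; μ^(2)=1/4; μ^(3)=-2; μ^(4)=-13/2; μ^(5)=-11

((1, 0, 0, 0); (1, 1, 1, 1); (0, 0, 1, 0); (0, 0, 1, 1); (0, 1, 0, 0))


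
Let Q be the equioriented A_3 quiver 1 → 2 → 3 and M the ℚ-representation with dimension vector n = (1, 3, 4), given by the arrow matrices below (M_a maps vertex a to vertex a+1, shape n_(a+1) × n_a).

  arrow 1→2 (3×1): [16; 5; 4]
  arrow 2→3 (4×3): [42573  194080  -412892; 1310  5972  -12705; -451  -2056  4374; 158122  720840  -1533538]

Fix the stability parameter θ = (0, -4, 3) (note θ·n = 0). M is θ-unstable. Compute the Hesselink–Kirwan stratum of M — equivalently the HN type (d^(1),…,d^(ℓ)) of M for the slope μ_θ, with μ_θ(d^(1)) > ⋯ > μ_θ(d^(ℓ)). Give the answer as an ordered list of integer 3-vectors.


Barcode: M ≅ I[1,2], I[2,3]^2, I[3,3]^2. HN layers by μ_θ (3 steps, strictly decreasing):
  μ^(1)=3; μ^(2)=-2; μ^(3)=-4

((0, 0, 4); (1, 1, 0); (0, 2, 0))


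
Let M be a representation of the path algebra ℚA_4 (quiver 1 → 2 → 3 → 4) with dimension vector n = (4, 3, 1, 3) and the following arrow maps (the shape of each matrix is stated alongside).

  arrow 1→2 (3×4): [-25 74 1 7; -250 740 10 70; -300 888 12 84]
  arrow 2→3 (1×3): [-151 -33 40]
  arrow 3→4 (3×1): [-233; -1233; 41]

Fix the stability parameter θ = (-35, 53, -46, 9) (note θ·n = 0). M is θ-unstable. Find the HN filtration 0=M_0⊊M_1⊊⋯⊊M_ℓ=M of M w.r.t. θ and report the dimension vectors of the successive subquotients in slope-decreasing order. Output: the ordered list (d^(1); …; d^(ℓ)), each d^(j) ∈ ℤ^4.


Via rank(M_{q-1}∘⋯∘M_p): M ≅ I[1,1]^3, I[1,4], I[2,2]^2, I[4,4]^2.
μ_θ-semistable layers: μ^(1)=53; μ^(2)=9; μ^(3)=7/2; μ^(4)=-35

((0, 2, 0, 0); (0, 0, 0, 3); (0, 1, 1, 0); (4, 0, 0, 0))


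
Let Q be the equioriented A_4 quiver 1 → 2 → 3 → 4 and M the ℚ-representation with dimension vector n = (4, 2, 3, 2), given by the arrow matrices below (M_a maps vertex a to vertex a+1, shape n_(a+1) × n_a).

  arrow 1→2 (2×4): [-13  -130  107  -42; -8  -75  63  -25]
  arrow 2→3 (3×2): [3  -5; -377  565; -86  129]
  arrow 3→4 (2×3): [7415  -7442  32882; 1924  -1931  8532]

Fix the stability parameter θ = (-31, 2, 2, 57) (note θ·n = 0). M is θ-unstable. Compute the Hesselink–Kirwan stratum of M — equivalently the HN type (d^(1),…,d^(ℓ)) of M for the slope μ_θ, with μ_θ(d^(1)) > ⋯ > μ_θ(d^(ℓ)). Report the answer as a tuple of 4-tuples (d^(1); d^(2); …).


Barcode: M ≅ I[1,1]^2, I[1,3], I[1,4], I[3,4]. HN layers by μ_θ (3 steps, strictly decreasing):
  μ^(1)=57; μ^(2)=2; μ^(3)=-31

((0, 0, 0, 2); (0, 2, 3, 0); (4, 0, 0, 0))


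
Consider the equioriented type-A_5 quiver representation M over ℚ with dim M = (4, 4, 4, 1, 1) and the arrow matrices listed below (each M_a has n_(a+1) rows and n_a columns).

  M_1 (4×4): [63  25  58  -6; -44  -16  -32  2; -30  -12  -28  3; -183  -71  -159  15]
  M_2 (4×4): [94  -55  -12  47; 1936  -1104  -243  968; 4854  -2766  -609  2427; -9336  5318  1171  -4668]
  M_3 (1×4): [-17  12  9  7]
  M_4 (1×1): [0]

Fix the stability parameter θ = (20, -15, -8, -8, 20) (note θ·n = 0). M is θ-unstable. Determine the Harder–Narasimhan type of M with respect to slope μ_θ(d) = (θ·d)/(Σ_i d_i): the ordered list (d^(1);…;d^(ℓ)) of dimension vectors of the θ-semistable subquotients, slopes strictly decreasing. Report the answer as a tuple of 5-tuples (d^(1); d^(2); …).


Via rank(M_{q-1}∘⋯∘M_p): M ≅ I[1,1], I[1,2], I[1,3], I[1,4], I[2,3], I[3,3], I[5,5].
μ_θ-semistable layers: μ^(1)=20; μ^(2)=5/2; μ^(3)=-1; μ^(4)=-11/4; μ^(5)=-8; μ^(6)=-15

((1, 0, 0, 0, 1); (1, 1, 0, 0, 0); (1, 1, 1, 0, 0); (1, 1, 1, 1, 0); (0, 0, 2, 0, 0); (0, 1, 0, 0, 0))


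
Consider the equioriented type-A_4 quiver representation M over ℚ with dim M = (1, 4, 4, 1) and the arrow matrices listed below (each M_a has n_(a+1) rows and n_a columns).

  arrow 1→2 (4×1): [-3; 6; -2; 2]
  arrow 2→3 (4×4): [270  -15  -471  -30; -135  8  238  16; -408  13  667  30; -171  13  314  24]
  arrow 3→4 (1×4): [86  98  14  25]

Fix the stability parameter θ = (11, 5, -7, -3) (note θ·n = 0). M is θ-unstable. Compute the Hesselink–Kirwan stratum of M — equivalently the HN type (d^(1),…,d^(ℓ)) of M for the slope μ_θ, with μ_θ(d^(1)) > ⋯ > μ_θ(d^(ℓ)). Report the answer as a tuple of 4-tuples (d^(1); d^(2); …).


Interval decomposition of M: I[1,4], I[2,2], I[2,3]^2, I[3,3].
HN type (ℓ=4): μ^(1)=5; μ^(2)=3/2; μ^(3)=-1; μ^(4)=-7

((0, 1, 0, 0); (1, 1, 1, 1); (0, 2, 2, 0); (0, 0, 1, 0))


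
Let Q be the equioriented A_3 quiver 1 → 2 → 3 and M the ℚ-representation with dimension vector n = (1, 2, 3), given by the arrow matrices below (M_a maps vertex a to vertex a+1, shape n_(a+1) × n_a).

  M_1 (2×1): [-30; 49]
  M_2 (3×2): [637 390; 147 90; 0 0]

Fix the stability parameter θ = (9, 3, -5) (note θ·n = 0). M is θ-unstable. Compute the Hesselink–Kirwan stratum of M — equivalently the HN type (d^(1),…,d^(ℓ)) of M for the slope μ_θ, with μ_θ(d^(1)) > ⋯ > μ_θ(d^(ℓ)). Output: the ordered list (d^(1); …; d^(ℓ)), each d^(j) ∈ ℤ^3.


Interval decomposition of M: I[1,2], I[2,3], I[3,3]^2.
HN type (ℓ=3): μ^(1)=6; μ^(2)=-1; μ^(3)=-5

((1, 1, 0); (0, 1, 1); (0, 0, 2))


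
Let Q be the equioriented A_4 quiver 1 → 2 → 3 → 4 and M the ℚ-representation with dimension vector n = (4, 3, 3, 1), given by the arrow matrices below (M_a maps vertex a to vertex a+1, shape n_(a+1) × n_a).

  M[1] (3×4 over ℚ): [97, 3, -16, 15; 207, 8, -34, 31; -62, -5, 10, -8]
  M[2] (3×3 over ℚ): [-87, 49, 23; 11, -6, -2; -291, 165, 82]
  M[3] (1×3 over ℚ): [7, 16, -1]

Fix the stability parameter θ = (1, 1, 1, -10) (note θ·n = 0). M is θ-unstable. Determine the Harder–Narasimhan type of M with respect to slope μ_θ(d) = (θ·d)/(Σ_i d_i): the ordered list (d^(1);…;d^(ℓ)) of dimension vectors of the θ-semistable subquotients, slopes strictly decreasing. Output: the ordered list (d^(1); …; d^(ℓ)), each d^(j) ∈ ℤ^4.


Barcode: M ≅ I[1,1], I[1,3]^2, I[1,4]. HN layers by μ_θ (2 steps, strictly decreasing):
  μ^(1)=1; μ^(2)=-7/4

((3, 2, 2, 0); (1, 1, 1, 1))


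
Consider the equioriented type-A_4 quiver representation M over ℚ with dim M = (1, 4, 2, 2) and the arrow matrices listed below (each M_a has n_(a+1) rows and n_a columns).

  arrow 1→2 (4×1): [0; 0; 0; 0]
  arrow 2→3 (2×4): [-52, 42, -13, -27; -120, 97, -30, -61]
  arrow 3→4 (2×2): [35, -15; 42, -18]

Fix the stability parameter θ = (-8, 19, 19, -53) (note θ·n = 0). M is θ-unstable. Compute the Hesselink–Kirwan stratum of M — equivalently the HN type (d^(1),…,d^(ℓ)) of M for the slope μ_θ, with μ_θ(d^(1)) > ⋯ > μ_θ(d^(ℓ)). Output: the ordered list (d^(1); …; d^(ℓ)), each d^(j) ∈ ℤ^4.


Via rank(M_{q-1}∘⋯∘M_p): M ≅ I[1,1], I[2,2]^2, I[2,3], I[2,4], I[4,4].
μ_θ-semistable layers: μ^(1)=19; μ^(2)=-5; μ^(3)=-8; μ^(4)=-53

((0, 3, 1, 0); (0, 1, 1, 1); (1, 0, 0, 0); (0, 0, 0, 1))


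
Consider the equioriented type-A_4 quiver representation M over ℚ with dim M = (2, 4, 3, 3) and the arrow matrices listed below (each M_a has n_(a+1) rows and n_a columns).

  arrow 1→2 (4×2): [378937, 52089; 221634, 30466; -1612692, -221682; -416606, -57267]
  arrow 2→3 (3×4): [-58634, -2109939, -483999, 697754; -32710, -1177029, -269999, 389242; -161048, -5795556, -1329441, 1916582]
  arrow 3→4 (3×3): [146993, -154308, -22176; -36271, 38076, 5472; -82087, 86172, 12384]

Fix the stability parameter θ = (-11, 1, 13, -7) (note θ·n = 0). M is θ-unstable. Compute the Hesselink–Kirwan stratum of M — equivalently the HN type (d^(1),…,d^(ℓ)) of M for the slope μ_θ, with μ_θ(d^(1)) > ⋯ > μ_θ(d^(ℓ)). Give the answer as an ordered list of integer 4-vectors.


Via rank(M_{q-1}∘⋯∘M_p): M ≅ I[1,2]^2, I[2,3], I[2,4], I[3,3], I[4,4]^2.
μ_θ-semistable layers: μ^(1)=13; μ^(2)=3; μ^(3)=1; μ^(4)=-7; μ^(5)=-11

((0, 0, 2, 0); (0, 0, 1, 1); (0, 4, 0, 0); (0, 0, 0, 2); (2, 0, 0, 0))


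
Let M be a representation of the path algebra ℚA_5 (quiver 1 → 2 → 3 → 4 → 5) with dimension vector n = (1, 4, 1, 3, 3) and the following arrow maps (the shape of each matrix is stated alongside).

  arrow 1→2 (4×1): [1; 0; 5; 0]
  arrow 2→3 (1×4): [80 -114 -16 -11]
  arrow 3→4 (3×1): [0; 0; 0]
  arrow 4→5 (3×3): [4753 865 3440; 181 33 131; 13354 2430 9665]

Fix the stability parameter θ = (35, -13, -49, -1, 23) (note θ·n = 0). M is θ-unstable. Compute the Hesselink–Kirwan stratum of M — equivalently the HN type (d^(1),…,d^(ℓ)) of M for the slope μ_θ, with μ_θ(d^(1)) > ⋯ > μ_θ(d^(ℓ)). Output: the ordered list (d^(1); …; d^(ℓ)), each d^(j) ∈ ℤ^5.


Interval decomposition of M: I[1,2], I[2,2]^2, I[2,3], I[4,4], I[4,5]^2, I[5,5].
HN type (ℓ=5): μ^(1)=23; μ^(2)=11; μ^(3)=-1; μ^(4)=-13; μ^(5)=-31

((0, 0, 0, 0, 3); (1, 1, 0, 0, 0); (0, 0, 0, 3, 0); (0, 2, 0, 0, 0); (0, 1, 1, 0, 0))


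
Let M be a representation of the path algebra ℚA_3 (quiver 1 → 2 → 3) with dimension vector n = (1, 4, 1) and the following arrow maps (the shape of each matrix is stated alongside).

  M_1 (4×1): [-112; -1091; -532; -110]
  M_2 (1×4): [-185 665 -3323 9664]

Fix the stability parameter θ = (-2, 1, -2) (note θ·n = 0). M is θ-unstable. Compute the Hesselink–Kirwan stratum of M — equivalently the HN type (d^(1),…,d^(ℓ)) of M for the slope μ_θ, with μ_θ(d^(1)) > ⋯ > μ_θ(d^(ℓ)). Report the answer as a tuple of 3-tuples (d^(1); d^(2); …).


Interval decomposition of M: I[1,3], I[2,2]^3.
HN type (ℓ=3): μ^(1)=1; μ^(2)=-1/2; μ^(3)=-2

((0, 3, 0); (0, 1, 1); (1, 0, 0))


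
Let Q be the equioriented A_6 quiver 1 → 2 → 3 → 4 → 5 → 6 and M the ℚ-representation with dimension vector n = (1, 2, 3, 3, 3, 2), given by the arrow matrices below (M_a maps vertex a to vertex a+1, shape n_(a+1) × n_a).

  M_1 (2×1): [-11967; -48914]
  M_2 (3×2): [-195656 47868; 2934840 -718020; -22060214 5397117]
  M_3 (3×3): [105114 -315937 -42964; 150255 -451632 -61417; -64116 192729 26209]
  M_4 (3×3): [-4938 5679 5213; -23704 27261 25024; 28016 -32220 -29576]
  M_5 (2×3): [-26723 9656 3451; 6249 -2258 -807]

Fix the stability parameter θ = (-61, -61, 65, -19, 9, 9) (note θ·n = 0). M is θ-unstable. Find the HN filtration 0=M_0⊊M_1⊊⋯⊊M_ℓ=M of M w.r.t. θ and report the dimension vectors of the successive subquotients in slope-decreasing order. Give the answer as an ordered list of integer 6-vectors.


Via rank(M_{q-1}∘⋯∘M_p): M ≅ I[1,2], I[2,6], I[3,4], I[3,6], I[5,5].
μ_θ-semistable layers: μ^(1)=23; μ^(2)=16; μ^(3)=9; μ^(4)=-61

((0, 0, 1, 1, 0, 0); (0, 0, 2, 2, 2, 2); (0, 0, 0, 0, 1, 0); (1, 2, 0, 0, 0, 0))


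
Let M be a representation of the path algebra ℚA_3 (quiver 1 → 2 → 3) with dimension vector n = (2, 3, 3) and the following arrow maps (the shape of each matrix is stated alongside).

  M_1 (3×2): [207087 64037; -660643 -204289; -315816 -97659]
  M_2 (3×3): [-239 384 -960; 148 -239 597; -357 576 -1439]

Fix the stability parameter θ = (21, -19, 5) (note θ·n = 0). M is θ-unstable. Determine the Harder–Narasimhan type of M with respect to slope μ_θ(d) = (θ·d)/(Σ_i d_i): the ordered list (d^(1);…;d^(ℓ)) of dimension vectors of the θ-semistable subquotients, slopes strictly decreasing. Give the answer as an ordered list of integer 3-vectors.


Interval decomposition of M: I[1,3]^2, I[2,3].
HN type (ℓ=3): μ^(1)=5; μ^(2)=1; μ^(3)=-19

((0, 0, 3); (2, 2, 0); (0, 1, 0))


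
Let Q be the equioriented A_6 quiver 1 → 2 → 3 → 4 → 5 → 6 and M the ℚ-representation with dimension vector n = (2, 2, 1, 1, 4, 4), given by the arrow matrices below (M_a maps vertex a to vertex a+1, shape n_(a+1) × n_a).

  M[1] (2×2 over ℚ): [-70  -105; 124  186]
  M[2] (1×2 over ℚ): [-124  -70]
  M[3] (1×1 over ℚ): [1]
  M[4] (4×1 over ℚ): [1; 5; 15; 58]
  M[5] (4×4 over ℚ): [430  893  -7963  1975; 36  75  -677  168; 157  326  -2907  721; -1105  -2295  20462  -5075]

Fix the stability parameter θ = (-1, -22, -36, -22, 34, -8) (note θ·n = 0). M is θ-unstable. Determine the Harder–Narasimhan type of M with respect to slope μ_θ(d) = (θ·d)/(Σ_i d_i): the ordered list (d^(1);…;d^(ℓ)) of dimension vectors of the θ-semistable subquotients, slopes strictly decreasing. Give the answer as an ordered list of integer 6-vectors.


Barcode: M ≅ I[1,1], I[1,2], I[2,5], I[5,6]^3, I[6,6]. HN layers by μ_θ (7 steps, strictly decreasing):
  μ^(1)=34; μ^(2)=13; μ^(3)=-1; μ^(4)=-8; μ^(5)=-23/2; μ^(6)=-22; μ^(7)=-29

((0, 0, 0, 0, 1, 0); (0, 0, 0, 0, 3, 3); (1, 0, 0, 0, 0, 0); (0, 0, 0, 0, 0, 1); (1, 1, 0, 0, 0, 0); (0, 0, 0, 1, 0, 0); (0, 1, 1, 0, 0, 0))


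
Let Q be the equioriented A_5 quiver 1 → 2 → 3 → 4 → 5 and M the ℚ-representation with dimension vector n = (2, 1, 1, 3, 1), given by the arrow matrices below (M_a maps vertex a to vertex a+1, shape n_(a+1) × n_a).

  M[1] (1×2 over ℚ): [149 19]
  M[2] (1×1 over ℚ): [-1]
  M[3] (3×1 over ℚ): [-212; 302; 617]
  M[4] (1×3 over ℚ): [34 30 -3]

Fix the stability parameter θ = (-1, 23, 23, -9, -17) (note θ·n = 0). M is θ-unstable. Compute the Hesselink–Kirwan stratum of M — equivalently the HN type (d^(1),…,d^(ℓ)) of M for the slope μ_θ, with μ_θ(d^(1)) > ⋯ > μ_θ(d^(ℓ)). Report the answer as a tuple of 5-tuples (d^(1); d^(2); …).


Barcode: M ≅ I[1,1], I[1,5], I[4,4]^2. HN layers by μ_θ (3 steps, strictly decreasing):
  μ^(1)=5; μ^(2)=-1; μ^(3)=-9

((0, 1, 1, 1, 1); (2, 0, 0, 0, 0); (0, 0, 0, 2, 0))


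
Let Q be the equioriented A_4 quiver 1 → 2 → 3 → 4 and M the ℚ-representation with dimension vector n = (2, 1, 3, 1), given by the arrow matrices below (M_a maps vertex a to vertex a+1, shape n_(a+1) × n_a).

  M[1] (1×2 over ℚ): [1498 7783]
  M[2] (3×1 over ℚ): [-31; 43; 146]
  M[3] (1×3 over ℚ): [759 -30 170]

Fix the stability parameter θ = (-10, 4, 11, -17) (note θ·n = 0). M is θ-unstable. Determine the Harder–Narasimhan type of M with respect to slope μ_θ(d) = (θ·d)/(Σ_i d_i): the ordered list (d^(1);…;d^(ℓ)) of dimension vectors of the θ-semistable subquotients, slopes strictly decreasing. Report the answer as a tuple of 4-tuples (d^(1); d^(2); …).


Via rank(M_{q-1}∘⋯∘M_p): M ≅ I[1,1], I[1,4], I[3,3]^2.
μ_θ-semistable layers: μ^(1)=11; μ^(2)=-2/3; μ^(3)=-10

((0, 0, 2, 0); (0, 1, 1, 1); (2, 0, 0, 0))


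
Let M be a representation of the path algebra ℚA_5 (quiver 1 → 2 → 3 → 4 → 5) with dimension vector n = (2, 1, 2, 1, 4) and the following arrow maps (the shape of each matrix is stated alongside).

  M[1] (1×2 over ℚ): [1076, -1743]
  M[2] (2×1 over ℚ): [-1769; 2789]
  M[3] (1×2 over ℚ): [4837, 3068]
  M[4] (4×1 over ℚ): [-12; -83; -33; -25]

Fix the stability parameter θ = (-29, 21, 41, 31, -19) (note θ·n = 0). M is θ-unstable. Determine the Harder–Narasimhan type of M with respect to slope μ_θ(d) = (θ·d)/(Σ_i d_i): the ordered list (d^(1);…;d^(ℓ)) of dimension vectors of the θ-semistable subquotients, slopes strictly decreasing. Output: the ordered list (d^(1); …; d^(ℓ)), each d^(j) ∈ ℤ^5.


Barcode: M ≅ I[1,1], I[1,5], I[3,3], I[5,5]^3. HN layers by μ_θ (4 steps, strictly decreasing):
  μ^(1)=41; μ^(2)=37/2; μ^(3)=-19; μ^(4)=-29

((0, 0, 1, 0, 0); (0, 1, 1, 1, 1); (0, 0, 0, 0, 3); (2, 0, 0, 0, 0))


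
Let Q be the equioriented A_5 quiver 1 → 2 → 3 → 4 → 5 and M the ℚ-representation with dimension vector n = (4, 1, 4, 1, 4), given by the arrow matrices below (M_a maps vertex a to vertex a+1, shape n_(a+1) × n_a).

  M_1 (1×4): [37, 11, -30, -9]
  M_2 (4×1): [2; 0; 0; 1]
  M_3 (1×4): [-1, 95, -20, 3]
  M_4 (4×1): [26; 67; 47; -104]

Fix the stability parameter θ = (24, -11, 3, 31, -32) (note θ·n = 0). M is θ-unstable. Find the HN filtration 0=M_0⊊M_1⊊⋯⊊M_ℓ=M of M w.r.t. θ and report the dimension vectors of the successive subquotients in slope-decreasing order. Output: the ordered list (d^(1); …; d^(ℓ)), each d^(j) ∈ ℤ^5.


Interval decomposition of M: I[1,1]^3, I[1,5], I[3,3]^3, I[5,5]^3.
HN type (ℓ=3): μ^(1)=24; μ^(2)=3; μ^(3)=-32

((3, 0, 0, 0, 0); (1, 1, 4, 1, 1); (0, 0, 0, 0, 3))


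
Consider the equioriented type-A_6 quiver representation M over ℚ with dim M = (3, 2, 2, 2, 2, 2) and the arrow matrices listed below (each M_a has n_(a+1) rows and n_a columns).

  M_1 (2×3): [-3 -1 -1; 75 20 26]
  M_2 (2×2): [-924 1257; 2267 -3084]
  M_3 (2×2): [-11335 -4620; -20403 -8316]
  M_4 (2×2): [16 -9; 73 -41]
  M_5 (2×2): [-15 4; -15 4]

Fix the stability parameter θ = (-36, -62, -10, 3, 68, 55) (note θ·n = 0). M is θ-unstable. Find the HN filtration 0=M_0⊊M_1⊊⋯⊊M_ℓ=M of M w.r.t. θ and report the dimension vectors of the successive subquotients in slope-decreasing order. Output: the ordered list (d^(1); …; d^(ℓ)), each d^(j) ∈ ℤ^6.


Interval decomposition of M: I[1,1], I[1,3], I[1,6], I[4,5], I[6,6].
HN type (ℓ=7): μ^(1)=68; μ^(2)=123/2; μ^(3)=55; μ^(4)=3; μ^(5)=-10; μ^(6)=-36; μ^(7)=-49

((0, 0, 0, 0, 1, 0); (0, 0, 0, 0, 1, 1); (0, 0, 0, 0, 0, 1); (0, 0, 0, 2, 0, 0); (0, 0, 2, 0, 0, 0); (1, 0, 0, 0, 0, 0); (2, 2, 0, 0, 0, 0))


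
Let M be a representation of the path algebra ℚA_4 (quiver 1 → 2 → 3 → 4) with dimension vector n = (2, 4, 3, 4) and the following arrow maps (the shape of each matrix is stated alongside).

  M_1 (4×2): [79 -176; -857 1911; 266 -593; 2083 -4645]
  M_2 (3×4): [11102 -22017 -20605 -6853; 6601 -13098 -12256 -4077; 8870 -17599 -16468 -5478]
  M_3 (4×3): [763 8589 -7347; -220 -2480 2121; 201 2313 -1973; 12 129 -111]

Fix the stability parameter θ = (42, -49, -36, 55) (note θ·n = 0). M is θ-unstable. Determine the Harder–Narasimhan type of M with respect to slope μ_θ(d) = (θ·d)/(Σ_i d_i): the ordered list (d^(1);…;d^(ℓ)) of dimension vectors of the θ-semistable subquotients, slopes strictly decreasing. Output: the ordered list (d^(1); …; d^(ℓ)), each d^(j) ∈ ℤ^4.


Interval decomposition of M: I[1,4]^2, I[2,2], I[2,4], I[4,4].
HN type (ℓ=4): μ^(1)=55; μ^(2)=-43/3; μ^(3)=-36; μ^(4)=-49

((0, 0, 0, 4); (2, 2, 2, 0); (0, 0, 1, 0); (0, 2, 0, 0))


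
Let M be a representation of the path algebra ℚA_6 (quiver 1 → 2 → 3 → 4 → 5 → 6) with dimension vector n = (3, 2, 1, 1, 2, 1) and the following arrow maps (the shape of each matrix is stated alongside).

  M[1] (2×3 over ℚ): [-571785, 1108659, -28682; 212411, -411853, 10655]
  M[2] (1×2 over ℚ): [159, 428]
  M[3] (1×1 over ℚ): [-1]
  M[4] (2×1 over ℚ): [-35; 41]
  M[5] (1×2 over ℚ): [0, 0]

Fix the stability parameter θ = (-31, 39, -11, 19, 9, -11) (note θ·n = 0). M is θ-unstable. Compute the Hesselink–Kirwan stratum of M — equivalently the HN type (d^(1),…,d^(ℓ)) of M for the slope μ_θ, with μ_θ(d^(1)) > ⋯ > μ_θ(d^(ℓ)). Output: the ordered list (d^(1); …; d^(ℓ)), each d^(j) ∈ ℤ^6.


Barcode: M ≅ I[1,1], I[1,2], I[1,5], I[5,5], I[6,6]. HN layers by μ_θ (5 steps, strictly decreasing):
  μ^(1)=39; μ^(2)=14; μ^(3)=9; μ^(4)=-11; μ^(5)=-31

((0, 1, 0, 0, 0, 0); (0, 1, 1, 1, 1, 0); (0, 0, 0, 0, 1, 0); (0, 0, 0, 0, 0, 1); (3, 0, 0, 0, 0, 0))


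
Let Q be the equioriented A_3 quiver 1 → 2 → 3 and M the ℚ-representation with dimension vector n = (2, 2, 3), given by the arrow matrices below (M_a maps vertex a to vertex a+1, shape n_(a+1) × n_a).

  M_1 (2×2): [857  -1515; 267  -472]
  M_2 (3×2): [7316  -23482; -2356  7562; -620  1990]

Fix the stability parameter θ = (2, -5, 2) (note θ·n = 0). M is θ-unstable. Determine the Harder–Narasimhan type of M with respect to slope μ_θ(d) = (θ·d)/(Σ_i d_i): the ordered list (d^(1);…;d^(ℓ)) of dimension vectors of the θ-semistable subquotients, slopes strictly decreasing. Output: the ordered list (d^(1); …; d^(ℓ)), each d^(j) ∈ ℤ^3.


Barcode: M ≅ I[1,2], I[1,3], I[3,3]^2. HN layers by μ_θ (2 steps, strictly decreasing):
  μ^(1)=2; μ^(2)=-3/2

((0, 0, 3); (2, 2, 0))


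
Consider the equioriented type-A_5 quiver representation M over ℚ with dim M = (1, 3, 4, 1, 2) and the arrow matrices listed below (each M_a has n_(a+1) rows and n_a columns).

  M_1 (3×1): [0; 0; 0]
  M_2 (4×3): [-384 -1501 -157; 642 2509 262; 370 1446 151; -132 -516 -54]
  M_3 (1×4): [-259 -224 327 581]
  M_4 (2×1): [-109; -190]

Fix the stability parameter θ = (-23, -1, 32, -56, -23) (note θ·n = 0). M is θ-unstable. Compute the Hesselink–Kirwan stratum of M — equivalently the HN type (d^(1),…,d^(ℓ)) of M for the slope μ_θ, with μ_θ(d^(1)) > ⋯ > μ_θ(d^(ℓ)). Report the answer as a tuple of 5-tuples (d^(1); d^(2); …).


Interval decomposition of M: I[1,1], I[2,2], I[2,3], I[2,5], I[3,3]^2, I[5,5].
HN type (ℓ=4): μ^(1)=32; μ^(2)=-1; μ^(3)=-12; μ^(4)=-23

((0, 0, 3, 0, 0); (0, 2, 0, 0, 0); (0, 1, 1, 1, 1); (1, 0, 0, 0, 1))


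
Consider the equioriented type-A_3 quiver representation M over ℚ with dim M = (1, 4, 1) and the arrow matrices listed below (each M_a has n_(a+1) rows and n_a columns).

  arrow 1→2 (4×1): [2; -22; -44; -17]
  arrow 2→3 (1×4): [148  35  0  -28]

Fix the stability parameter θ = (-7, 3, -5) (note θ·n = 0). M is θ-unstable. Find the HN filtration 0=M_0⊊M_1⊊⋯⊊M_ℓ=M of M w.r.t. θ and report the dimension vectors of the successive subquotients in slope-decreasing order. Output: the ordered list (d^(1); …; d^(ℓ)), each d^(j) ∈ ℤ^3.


Barcode: M ≅ I[1,3], I[2,2]^3. HN layers by μ_θ (3 steps, strictly decreasing):
  μ^(1)=3; μ^(2)=-1; μ^(3)=-7

((0, 3, 0); (0, 1, 1); (1, 0, 0))


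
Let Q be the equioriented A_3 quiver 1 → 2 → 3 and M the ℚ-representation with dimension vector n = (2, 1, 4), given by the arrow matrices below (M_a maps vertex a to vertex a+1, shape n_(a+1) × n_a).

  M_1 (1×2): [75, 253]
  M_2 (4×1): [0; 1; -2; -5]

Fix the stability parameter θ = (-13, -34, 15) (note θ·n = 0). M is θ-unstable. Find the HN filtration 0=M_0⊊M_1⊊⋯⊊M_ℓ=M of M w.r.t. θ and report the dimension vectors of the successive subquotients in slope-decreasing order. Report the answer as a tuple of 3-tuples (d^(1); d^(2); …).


Via rank(M_{q-1}∘⋯∘M_p): M ≅ I[1,1], I[1,3], I[3,3]^3.
μ_θ-semistable layers: μ^(1)=15; μ^(2)=-13; μ^(3)=-47/2

((0, 0, 4); (1, 0, 0); (1, 1, 0))


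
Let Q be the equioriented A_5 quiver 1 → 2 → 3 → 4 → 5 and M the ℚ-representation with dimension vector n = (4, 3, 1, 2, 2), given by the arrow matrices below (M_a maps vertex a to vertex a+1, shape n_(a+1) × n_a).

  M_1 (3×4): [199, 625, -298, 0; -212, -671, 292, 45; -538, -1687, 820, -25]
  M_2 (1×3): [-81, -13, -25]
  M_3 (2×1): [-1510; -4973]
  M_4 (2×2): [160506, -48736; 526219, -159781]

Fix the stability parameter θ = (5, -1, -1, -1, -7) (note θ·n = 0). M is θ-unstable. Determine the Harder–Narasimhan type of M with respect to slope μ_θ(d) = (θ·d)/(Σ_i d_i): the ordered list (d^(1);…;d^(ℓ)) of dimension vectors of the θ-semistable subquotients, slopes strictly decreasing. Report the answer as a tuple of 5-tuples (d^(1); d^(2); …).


Via rank(M_{q-1}∘⋯∘M_p): M ≅ I[1,1], I[1,2]^2, I[1,5], I[4,5].
μ_θ-semistable layers: μ^(1)=5; μ^(2)=2; μ^(3)=-1; μ^(4)=-4

((1, 0, 0, 0, 0); (2, 2, 0, 0, 0); (1, 1, 1, 1, 1); (0, 0, 0, 1, 1))


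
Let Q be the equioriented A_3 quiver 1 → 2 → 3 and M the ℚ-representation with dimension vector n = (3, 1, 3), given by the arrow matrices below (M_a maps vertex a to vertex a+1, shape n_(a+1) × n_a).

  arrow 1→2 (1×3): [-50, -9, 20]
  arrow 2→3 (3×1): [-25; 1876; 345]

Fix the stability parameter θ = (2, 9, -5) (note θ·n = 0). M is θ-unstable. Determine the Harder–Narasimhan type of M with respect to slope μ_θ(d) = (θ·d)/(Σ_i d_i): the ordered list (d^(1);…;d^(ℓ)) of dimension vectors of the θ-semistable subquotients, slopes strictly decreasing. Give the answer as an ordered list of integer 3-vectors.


Interval decomposition of M: I[1,1]^2, I[1,3], I[3,3]^2.
HN type (ℓ=2): μ^(1)=2; μ^(2)=-5

((3, 1, 1); (0, 0, 2))


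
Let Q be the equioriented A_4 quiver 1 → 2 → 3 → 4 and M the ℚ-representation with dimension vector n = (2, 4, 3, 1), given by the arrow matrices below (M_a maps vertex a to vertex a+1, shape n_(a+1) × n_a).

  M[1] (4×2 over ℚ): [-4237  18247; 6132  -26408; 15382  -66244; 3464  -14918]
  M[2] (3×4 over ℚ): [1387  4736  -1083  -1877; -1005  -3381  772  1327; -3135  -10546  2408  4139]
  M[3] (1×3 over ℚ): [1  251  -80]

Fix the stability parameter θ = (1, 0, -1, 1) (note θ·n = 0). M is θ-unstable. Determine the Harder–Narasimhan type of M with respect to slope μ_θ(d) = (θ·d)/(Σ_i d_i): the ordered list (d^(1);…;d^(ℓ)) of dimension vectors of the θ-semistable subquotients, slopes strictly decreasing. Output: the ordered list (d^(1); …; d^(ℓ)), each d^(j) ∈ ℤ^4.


Interval decomposition of M: I[1,3], I[1,4], I[2,2], I[2,3].
HN type (ℓ=3): μ^(1)=1; μ^(2)=0; μ^(3)=-1/2

((0, 0, 0, 1); (2, 3, 2, 0); (0, 1, 1, 0))


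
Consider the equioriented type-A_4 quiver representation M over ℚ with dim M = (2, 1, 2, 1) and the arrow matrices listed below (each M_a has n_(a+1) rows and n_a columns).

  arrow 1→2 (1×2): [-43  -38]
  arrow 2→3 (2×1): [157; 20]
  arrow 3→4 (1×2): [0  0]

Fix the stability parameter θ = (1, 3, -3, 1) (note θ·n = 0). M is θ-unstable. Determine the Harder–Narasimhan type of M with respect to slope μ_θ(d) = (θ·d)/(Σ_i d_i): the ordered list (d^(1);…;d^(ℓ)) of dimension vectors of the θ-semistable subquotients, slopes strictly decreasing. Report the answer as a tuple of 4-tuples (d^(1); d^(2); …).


Barcode: M ≅ I[1,1], I[1,3], I[3,3], I[4,4]. HN layers by μ_θ (3 steps, strictly decreasing):
  μ^(1)=1; μ^(2)=1/3; μ^(3)=-3

((1, 0, 0, 1); (1, 1, 1, 0); (0, 0, 1, 0))


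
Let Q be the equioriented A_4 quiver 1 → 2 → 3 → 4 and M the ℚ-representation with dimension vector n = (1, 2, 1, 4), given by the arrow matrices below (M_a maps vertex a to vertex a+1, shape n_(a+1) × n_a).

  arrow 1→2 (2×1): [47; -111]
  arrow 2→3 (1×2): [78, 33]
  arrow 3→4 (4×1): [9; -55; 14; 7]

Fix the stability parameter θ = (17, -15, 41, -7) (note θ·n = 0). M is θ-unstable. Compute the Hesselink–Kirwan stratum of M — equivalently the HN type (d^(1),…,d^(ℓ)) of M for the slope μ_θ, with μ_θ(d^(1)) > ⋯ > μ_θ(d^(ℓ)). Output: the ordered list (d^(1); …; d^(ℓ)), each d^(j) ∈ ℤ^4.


Interval decomposition of M: I[1,4], I[2,2], I[4,4]^3.
HN type (ℓ=4): μ^(1)=17; μ^(2)=1; μ^(3)=-7; μ^(4)=-15

((0, 0, 1, 1); (1, 1, 0, 0); (0, 0, 0, 3); (0, 1, 0, 0))


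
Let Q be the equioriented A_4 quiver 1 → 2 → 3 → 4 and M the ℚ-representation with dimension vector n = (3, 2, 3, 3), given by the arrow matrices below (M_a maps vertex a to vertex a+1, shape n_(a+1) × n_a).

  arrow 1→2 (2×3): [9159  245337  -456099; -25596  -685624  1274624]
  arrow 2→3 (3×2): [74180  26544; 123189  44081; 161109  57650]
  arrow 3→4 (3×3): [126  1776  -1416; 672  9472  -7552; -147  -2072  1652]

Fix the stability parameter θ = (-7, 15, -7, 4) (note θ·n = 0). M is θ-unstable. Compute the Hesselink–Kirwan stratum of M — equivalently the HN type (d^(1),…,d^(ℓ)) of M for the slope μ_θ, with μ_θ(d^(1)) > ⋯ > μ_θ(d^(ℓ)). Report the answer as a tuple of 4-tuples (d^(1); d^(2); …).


Via rank(M_{q-1}∘⋯∘M_p): M ≅ I[1,1], I[1,3]^2, I[3,4], I[4,4]^2.
μ_θ-semistable layers: μ^(1)=4; μ^(2)=-7

((0, 2, 2, 3); (3, 0, 1, 0))


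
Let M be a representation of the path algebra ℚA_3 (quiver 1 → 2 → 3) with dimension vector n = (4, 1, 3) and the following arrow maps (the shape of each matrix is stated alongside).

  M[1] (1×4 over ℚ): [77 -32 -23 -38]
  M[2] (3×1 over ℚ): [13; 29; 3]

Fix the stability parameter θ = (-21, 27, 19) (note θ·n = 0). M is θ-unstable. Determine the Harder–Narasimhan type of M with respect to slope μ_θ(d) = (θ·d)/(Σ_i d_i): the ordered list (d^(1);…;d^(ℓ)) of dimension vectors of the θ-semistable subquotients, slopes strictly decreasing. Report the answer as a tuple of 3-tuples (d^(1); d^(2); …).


Barcode: M ≅ I[1,1]^3, I[1,3], I[3,3]^2. HN layers by μ_θ (3 steps, strictly decreasing):
  μ^(1)=23; μ^(2)=19; μ^(3)=-21

((0, 1, 1); (0, 0, 2); (4, 0, 0))


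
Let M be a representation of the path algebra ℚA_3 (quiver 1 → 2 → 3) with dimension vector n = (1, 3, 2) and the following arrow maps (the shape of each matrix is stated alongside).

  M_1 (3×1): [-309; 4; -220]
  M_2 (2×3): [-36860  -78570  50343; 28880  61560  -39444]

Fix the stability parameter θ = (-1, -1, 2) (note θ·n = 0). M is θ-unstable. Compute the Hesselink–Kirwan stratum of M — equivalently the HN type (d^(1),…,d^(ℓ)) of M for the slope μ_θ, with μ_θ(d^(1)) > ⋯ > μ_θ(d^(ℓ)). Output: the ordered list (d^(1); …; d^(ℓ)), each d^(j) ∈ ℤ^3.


Barcode: M ≅ I[1,2], I[2,2], I[2,3], I[3,3]. HN layers by μ_θ (2 steps, strictly decreasing):
  μ^(1)=2; μ^(2)=-1

((0, 0, 2); (1, 3, 0))


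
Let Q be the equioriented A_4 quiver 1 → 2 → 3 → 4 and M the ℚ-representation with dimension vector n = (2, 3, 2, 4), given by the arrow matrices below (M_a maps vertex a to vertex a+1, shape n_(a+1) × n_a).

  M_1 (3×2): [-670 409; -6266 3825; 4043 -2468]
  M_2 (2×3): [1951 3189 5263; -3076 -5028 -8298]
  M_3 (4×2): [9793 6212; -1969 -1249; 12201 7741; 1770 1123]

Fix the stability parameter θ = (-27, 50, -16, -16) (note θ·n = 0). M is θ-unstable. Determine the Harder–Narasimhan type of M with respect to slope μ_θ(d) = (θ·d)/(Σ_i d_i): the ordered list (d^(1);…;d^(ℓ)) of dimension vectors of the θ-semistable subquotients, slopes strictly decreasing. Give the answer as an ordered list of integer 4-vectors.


Interval decomposition of M: I[1,2], I[1,4], I[2,4], I[4,4]^2.
HN type (ℓ=4): μ^(1)=50; μ^(2)=6; μ^(3)=-16; μ^(4)=-27

((0, 1, 0, 0); (0, 2, 2, 2); (0, 0, 0, 2); (2, 0, 0, 0))


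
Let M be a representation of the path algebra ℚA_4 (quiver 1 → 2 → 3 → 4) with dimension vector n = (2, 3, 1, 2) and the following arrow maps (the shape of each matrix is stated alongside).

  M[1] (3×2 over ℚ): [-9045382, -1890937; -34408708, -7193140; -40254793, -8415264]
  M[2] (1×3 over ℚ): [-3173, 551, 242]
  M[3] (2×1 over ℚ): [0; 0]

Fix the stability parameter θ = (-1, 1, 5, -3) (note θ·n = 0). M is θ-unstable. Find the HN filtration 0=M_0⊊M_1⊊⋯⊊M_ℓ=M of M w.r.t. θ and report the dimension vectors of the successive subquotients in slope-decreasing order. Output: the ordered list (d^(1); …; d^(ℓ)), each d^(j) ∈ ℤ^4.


Barcode: M ≅ I[1,2], I[1,3], I[2,2], I[4,4]^2. HN layers by μ_θ (4 steps, strictly decreasing):
  μ^(1)=5; μ^(2)=1; μ^(3)=-1; μ^(4)=-3

((0, 0, 1, 0); (0, 3, 0, 0); (2, 0, 0, 0); (0, 0, 0, 2))
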